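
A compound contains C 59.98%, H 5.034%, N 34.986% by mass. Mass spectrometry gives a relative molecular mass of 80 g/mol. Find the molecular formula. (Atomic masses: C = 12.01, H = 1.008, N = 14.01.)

C4H4N2

Assume 100 g: 59.98 g C, 5.034 g H, 34.986 g N.
n(C) = 59.98/12.01 = 4.994, n(H) = 5.034/1.008 = 4.994, n(N) = 34.986/14.01 = 2.497
Smallest is N at 2.497 mol; normalising gives C 2.000, H 2.000, N 1.000
Ratio ≈ 2:2:1, so the empirical formula is C2H2N
Empirical-formula mass = 40.05 g/mol
n = 80 / 40.05 = 2.00 ≈ 2
Molecular formula = (C2H2N)×2 = C4H4N2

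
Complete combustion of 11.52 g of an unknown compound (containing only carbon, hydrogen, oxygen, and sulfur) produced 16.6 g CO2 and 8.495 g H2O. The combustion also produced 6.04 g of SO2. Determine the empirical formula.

mol C = 16.6 / 44.01 = 0.3772; mass C = 0.3772 × 12.01 = 4.530 g
mol H = 2 × (8.495 / 18.02) = 0.9428; mass H = 0.9428 × 1.008 = 0.9504 g
mol S = 6.04 / 64.07 = 0.09427; mass S = 3.023 g
mass O = 11.52 − (8.504) = 3.016 g → mol O = 0.1885
Ratios (÷ 0.09427): C 4.001, H 10.001, O 2.000, S 1.000
Ratio ≈ 4:10:2:1, so the empirical formula is C4H10O2S

C4H10O2S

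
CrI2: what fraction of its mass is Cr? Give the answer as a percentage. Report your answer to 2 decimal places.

Molar mass = 1(52.00) + 2(126.90) = 305.800 g/mol
Mass of Cr per mole = 1 × 52.00 = 52.000 g
% Cr = 52.000 / 305.800 × 100 = 17.00%

17.00%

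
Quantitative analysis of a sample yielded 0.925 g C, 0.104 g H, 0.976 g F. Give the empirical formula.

n(C) = 0.925/12.01 = 0.07702, n(H) = 0.104/1.008 = 0.1032, n(F) = 0.976/19.00 = 0.05137
Ratios (÷ 0.05137): C 1.499, H 2.009, F 1.000
Multiply by 2: C 3.00, H 4.02, F 2.00 → C3H4F2

C3H4F2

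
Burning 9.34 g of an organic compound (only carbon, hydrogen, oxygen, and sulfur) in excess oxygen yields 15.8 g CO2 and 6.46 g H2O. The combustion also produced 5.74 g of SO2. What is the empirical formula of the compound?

mol C = 15.8 / 44.01 = 0.3590; mass C = 0.3590 × 12.01 = 4.312 g
mol H = 2 × (6.46 / 18.02) = 0.7170; mass H = 0.7170 × 1.008 = 0.7227 g
mol S = 5.74 / 64.07 = 0.08959; mass S = 2.873 g
mass O = 9.34 − (7.908) = 1.432 g → mol O = 0.08953
Smallest is O at 0.08953 mol; normalising gives C 4.010, H 8.008, O 1.000, S 1.001
≈ 4:8:1:1 → C4H8OS

C4H8OS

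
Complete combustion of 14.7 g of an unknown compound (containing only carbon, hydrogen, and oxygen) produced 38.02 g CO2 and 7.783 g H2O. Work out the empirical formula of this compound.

C4H4O

mol C = 38.02 / 44.01 = 0.8639; mass C = 0.8639 × 12.01 = 10.38 g
mol H = 2 × (7.783 / 18.02) = 0.8638; mass H = 0.8638 × 1.008 = 0.8707 g
mass O = 14.7 − (11.25) = 3.454 g → mol O = 0.2159
Divide by the smallest (0.2159 mol O): C 4.002, H 4.002, O 1.000
Ratio ≈ 4:4:1, so the empirical formula is C4H4O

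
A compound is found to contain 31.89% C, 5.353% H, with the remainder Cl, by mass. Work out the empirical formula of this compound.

Assume 100 g: 31.89 g C, 5.353 g H, 62.757 g Cl.
C: 31.89 g ÷ 12.01 g/mol = 2.655 mol
H: 5.353 g ÷ 1.008 g/mol = 5.311 mol
Cl: 62.757 g ÷ 35.45 g/mol = 1.77 mol
Smallest is Cl at 1.77 mol; normalising gives C 1.500, H 3.000, Cl 1.000
Multiply by 2: C 3.00, H 6.00, Cl 2.00 → C3H6Cl2

C3H6Cl2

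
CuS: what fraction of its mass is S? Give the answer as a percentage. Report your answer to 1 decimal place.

Molar mass = 1(63.55) + 1(32.07) = 95.620 g/mol
Mass of S per mole = 1 × 32.07 = 32.070 g
% S = 32.070 / 95.620 × 100 = 33.5%

33.5%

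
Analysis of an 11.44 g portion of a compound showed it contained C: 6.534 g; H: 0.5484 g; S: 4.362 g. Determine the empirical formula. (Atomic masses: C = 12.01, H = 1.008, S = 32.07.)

C4H4S

Moles — C: 6.534 / 12.01 = 0.544 mol; H: 0.5484 / 1.008 = 0.544 mol; S: 4.362 / 32.07 = 0.136 mol
Smallest is S at 0.136 mol; normalising gives C 4.000, H 4.000, S 1.000
→ C4H4S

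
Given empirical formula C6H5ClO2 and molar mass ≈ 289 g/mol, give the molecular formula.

Empirical-formula mass = 144.55 g/mol
n = 289 / 144.55 = 2.00 ≈ 2
Molecular formula = (C6H5ClO2)2 = C12H10Cl2O4

C12H10Cl2O4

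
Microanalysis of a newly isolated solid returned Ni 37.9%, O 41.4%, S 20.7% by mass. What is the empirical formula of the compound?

NiO4S

Assume 100 g: 37.9 g Ni, 41.4 g O, 20.7 g S.
Moles — Ni: 37.9 / 58.69 = 0.6458 mol; O: 41.4 / 16.00 = 2.587 mol; S: 20.7 / 32.07 = 0.6455 mol
Smallest is S at 0.6455 mol; normalising gives Ni 1.000, O 4.009, S 1.000
→ NiO4S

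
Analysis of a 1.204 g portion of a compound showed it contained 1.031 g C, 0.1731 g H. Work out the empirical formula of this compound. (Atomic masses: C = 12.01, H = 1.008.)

CH2

C: 1.031 g ÷ 12.01 g/mol = 0.08585 mol
H: 0.1731 g ÷ 1.008 g/mol = 0.1717 mol
Ratios (÷ 0.08585): C 1.000, H 2.000
→ CH2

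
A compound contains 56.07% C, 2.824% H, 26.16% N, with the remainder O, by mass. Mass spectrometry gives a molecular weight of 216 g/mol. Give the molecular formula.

C10H6N4O2

Assume 100 g: 56.07 g C, 2.824 g H, 26.16 g N, 14.946 g O.
Moles — C: 56.07 / 12.01 = 4.669 mol; H: 2.824 / 1.008 = 2.802 mol; N: 26.16 / 14.01 = 1.867 mol; O: 14.946 / 16.00 = 0.9341 mol
Ratios (÷ 0.9341): C 4.998, H 2.999, N 1.999, O 1.000
Ratio ≈ 5:3:2:1, so the empirical formula is C5H3N2O
Empirical-formula mass = 107.09 g/mol
n = 216 / 107.09 = 2.02 ≈ 2
Molecular formula = (C5H3N2O)×2 = C10H6N4O2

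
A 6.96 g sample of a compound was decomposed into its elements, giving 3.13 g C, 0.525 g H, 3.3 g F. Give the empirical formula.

C3H6F2

Moles — C: 3.13 / 12.01 = 0.2606 mol; H: 0.525 / 1.008 = 0.5208 mol; F: 3.3 / 19.00 = 0.1737 mol
Ratios (÷ 0.1737): C 1.501, H 2.999, F 1.000
Scaling by 2: C 3.00, H 6.00, F 2.00 → C3H6F2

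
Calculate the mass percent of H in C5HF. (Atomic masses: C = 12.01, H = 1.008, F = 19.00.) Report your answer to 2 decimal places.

Molar mass = 5(12.01) + 1(1.008) + 1(19.00) = 80.058 g/mol
Mass of H per mole = 1 × 1.008 = 1.008 g
% H = 1.008 / 80.058 × 100 = 1.26%

1.26%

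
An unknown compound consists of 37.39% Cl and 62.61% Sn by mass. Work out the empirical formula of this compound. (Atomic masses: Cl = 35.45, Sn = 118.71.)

Cl2Sn

Assume 100 g: 37.39 g Cl, 62.61 g Sn.
Moles — Cl: 37.39 / 35.45 = 1.055 mol; Sn: 62.61 / 118.71 = 0.5274 mol
Ratios (÷ 0.5274): Cl 2.000, Sn 1.000
≈ 2:1 → Cl2Sn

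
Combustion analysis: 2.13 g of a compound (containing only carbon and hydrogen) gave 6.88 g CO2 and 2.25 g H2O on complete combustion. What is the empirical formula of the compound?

mol C = 6.88 / 44.01 = 0.1563; mass C = 0.1563 × 12.01 = 1.878 g
mol H = 2 × (2.25 / 18.02) = 0.2497; mass H = 0.2497 × 1.008 = 0.2517 g
Divide by the smallest (0.1563 mol C): C 1.000, H 1.597
×5: C 5.00, H 7.99 → C5H8

C5H8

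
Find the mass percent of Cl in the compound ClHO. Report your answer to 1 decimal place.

Molar mass = 1(35.45) + 1(1.008) + 1(16.00) = 52.458 g/mol
Mass of Cl per mole = 1 × 35.45 = 35.450 g
% Cl = 35.450 / 52.458 × 100 = 67.6%

67.6%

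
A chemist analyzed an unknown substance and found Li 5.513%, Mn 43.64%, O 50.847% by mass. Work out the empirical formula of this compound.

LiMnO4

Assume 100 g: 5.513 g Li, 43.64 g Mn, 50.847 g O.
n(Li) = 5.513/6.94 = 0.7944, n(Mn) = 43.64/54.94 = 0.7943, n(O) = 50.847/16.00 = 3.178
Divide by the smallest (0.7943 mol Mn): Li 1.000, Mn 1.000, O 4.001
≈ 1:1:4 → LiMnO4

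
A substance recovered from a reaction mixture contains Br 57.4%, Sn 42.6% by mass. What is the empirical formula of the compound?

Br2Sn

Assume 100 g: 57.4 g Br, 42.6 g Sn.
Br: 57.4 g ÷ 79.90 g/mol = 0.7184 mol
Sn: 42.6 g ÷ 118.71 g/mol = 0.3589 mol
Ratios (÷ 0.3589): Br 2.002, Sn 1.000
→ Br2Sn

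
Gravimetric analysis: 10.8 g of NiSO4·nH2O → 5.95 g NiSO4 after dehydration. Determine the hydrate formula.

NiSO4·7H2O

Mass of water lost = 10.8 − 5.95 = 4.85 g → 4.85 / 18.02 = 0.2691 mol H2O
Molar mass of NiSO4 = 154.76 g/mol → mol NiSO4 = 5.95 / 154.76 = 0.03845
n = 0.2691 / 0.03845 = 7.00 ≈ 7 → NiSO4·7H2O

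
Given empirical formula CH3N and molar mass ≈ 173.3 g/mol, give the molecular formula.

C6H18N6

Empirical-formula mass = 29.04 g/mol
n = 173.3 / 29.04 = 5.97 ≈ 6
Molecular formula = (CH3N)6 = C6H18N6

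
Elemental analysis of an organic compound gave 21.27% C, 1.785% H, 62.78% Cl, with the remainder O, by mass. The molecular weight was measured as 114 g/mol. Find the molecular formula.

C2H2Cl2O

Assume 100 g: 21.27 g C, 1.785 g H, 62.78 g Cl, 14.165 g O.
C: 21.27 g ÷ 12.01 g/mol = 1.771 mol
H: 1.785 g ÷ 1.008 g/mol = 1.771 mol
Cl: 62.78 g ÷ 35.45 g/mol = 1.771 mol
O: 14.165 g ÷ 16.00 g/mol = 0.8853 mol
Divide by the smallest (0.8853 mol O): C 2.000, H 2.000, Cl 2.000, O 1.000
≈ 2:2:2:1 → C2H2Cl2O
Empirical-formula mass = 112.94 g/mol
n = 114 / 112.94 = 1.01 ≈ 1
Molecular formula = empirical formula = C2H2Cl2O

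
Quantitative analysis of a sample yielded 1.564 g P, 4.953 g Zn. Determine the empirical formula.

P: 1.564 g ÷ 30.97 g/mol = 0.0505 mol
Zn: 4.953 g ÷ 65.38 g/mol = 0.07576 mol
Divide by the smallest (0.0505 mol P): P 1.000, Zn 1.500
Scaling by 2: P 2.00, Zn 3.00 → P2Zn3

P2Zn3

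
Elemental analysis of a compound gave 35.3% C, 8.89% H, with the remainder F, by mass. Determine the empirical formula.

CH3F

Assume 100 g: 35.3 g C, 8.89 g H, 55.81 g F.
n(C) = 35.3/12.01 = 2.939, n(H) = 8.89/1.008 = 8.819, n(F) = 55.81/19.00 = 2.937
Smallest is F at 2.937 mol; normalising gives C 1.001, H 3.002, F 1.000
≈ 1:3:1 → CH3F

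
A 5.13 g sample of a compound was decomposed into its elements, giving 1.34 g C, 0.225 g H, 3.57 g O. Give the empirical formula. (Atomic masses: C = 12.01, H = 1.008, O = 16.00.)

n(C) = 1.34/12.01 = 0.1116, n(H) = 0.225/1.008 = 0.2232, n(O) = 3.57/16.00 = 0.2231
Ratios (÷ 0.1116): C 1.000, H 2.001, O 2.000
→ CH2O2

CH2O2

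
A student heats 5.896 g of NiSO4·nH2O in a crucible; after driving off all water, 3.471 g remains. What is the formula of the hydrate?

Mass of water lost = 5.896 − 3.471 = 2.425 g → 2.425 / 18.02 = 0.1346 mol H2O
Molar mass of NiSO4 = 154.76 g/mol → mol NiSO4 = 3.471 / 154.76 = 0.02243
n = 0.1346 / 0.02243 = 6.00 ≈ 6 → NiSO4·6H2O

NiSO4·6H2O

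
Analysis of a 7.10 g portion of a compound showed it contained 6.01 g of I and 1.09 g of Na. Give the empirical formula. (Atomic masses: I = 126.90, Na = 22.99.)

I: 6.01 g ÷ 126.90 g/mol = 0.04736 mol
Na: 1.09 g ÷ 22.99 g/mol = 0.04741 mol
Smallest is I at 0.04736 mol; normalising gives I 1.000, Na 1.001
→ INa

INa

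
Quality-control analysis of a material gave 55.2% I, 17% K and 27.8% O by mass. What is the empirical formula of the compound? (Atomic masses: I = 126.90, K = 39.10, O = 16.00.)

IKO4

Assume 100 g: 55.2 g I, 17 g K, 27.8 g O.
I: 55.2 g ÷ 126.90 g/mol = 0.435 mol
K: 17 g ÷ 39.10 g/mol = 0.4348 mol
O: 27.8 g ÷ 16.00 g/mol = 1.738 mol
Smallest is K at 0.4348 mol; normalising gives I 1.000, K 1.000, O 3.996
Ratio ≈ 1:1:4, so the empirical formula is IKO4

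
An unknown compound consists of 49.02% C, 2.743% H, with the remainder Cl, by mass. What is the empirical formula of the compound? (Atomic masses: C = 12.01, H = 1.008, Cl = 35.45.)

Assume 100 g: 49.02 g C, 2.743 g H, 48.237 g Cl.
n(C) = 49.02/12.01 = 4.082, n(H) = 2.743/1.008 = 2.721, n(Cl) = 48.237/35.45 = 1.361
Divide by the smallest (1.361 mol Cl): C 3.000, H 2.000, Cl 1.000
≈ 3:2:1 → C3H2Cl

C3H2Cl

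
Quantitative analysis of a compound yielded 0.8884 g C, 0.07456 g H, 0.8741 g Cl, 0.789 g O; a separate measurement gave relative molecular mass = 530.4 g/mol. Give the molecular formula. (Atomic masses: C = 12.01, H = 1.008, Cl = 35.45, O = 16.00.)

C15H15Cl5O10

n(C) = 0.8884/12.01 = 0.07397, n(H) = 0.07456/1.008 = 0.07397, n(Cl) = 0.8741/35.45 = 0.02466, n(O) = 0.789/16.00 = 0.04931
Smallest is Cl at 0.02466 mol; normalising gives C 3.000, H 3.000, Cl 1.000, O 2.000
≈ 3:3:1:2 → C3H3ClO2
Empirical-formula mass = 106.50 g/mol
n = 530.4 / 106.50 = 4.98 ≈ 5
Molecular formula = (C3H3ClO2)×5 = C15H15Cl5O10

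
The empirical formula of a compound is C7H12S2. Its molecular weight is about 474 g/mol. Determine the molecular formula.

C21H36S6

Empirical-formula mass = 160.31 g/mol
n = 474 / 160.31 = 2.96 ≈ 3
Molecular formula = (C7H12S2)3 = C21H36S6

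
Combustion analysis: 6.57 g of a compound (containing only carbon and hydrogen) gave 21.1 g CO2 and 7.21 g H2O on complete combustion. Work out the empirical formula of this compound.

mol C = 21.1 / 44.01 = 0.4794; mass C = 0.4794 × 12.01 = 5.758 g
mol H = 2 × (7.21 / 18.02) = 0.8002; mass H = 0.8002 × 1.008 = 0.8066 g
Divide by the smallest (0.4794 mol C): C 1.000, H 1.669
Scaling by 3: C 3.00, H 5.01 → C3H5

C3H5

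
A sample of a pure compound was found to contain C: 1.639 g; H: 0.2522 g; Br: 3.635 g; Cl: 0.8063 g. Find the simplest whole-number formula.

n(C) = 1.639/12.01 = 0.1365, n(H) = 0.2522/1.008 = 0.2502, n(Br) = 3.635/79.90 = 0.04549, n(Cl) = 0.8063/35.45 = 0.02274
Divide by the smallest (0.02274 mol Cl): C 6.000, H 11.000, Br 2.000, Cl 1.000
Ratio ≈ 6:11:2:1, so the empirical formula is C6H11Br2Cl

C6H11Br2Cl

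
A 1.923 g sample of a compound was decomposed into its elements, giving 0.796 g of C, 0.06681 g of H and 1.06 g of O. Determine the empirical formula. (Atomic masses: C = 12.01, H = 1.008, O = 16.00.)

CHO

C: 0.796 g ÷ 12.01 g/mol = 0.06628 mol
H: 0.06681 g ÷ 1.008 g/mol = 0.06628 mol
O: 1.06 g ÷ 16.00 g/mol = 0.06625 mol
Divide by the smallest (0.06625 mol O): C 1.000, H 1.000, O 1.000
≈ 1:1:1 → CHO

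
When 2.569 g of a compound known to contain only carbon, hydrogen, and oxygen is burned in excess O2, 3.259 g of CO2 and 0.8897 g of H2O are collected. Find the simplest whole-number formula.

mol C = 3.259 / 44.01 = 0.07405; mass C = 0.07405 × 12.01 = 0.8894 g
mol H = 2 × (0.8897 / 18.02) = 0.09875; mass H = 0.09875 × 1.008 = 0.09954 g
mass O = 2.569 − (0.9889) = 1.580 g → mol O = 0.09876
Ratios (÷ 0.07405): C 1.000, H 1.333, O 1.334
×3: C 3.00, H 4.00, O 4.00 → C3H4O4

C3H4O4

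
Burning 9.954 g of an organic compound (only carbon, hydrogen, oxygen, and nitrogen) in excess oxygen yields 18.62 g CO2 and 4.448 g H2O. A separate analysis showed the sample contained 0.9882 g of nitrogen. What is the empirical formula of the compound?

C6H7NO3

mol C = 18.62 / 44.01 = 0.4231; mass C = 0.4231 × 12.01 = 5.081 g
mol H = 2 × (4.448 / 18.02) = 0.4937; mass H = 0.4937 × 1.008 = 0.4976 g
mol N = 0.9882 / 14.01 = 0.07054
mass O = 9.954 − (6.567) = 3.387 g → mol O = 0.2117
Divide by the smallest (0.07054 mol N): C 5.998, H 6.999, N 1.000, O 3.001
Ratio ≈ 6:7:1:3, so the empirical formula is C6H7NO3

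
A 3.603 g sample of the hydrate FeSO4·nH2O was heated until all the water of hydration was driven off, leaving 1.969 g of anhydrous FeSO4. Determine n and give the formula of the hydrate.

FeSO4·7H2O

Mass of water lost = 3.603 − 1.969 = 1.634 g → 1.634 / 18.02 = 0.09068 mol H2O
Molar mass of FeSO4 = 151.92 g/mol → mol FeSO4 = 1.969 / 151.92 = 0.01296
n = 0.09068 / 0.01296 = 7.00 ≈ 7 → FeSO4·7H2O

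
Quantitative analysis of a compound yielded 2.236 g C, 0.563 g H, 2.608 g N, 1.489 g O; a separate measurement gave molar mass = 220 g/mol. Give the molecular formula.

C6H18N6O3

C: 2.236 g ÷ 12.01 g/mol = 0.1862 mol
H: 0.563 g ÷ 1.008 g/mol = 0.5585 mol
N: 2.608 g ÷ 14.01 g/mol = 0.1862 mol
O: 1.489 g ÷ 16.00 g/mol = 0.09306 mol
Divide by the smallest (0.09306 mol O): C 2.001, H 6.002, N 2.000, O 1.000
→ C2H6N2O
Empirical-formula mass = 74.09 g/mol
n = 220 / 74.09 = 2.97 ≈ 3
Molecular formula = (C2H6N2O)×3 = C6H18N6O3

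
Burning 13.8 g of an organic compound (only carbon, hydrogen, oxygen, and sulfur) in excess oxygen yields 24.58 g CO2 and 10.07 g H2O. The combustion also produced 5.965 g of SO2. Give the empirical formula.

C6H12O2S

mol C = 24.58 / 44.01 = 0.5585; mass C = 0.5585 × 12.01 = 6.708 g
mol H = 2 × (10.07 / 18.02) = 1.118; mass H = 1.118 × 1.008 = 1.127 g
mol S = 5.965 / 64.07 = 0.09310; mass S = 2.986 g
mass O = 13.8 − (10.82) = 2.980 g → mol O = 0.1862
Divide by the smallest (0.0931 mol S): C 5.999, H 12.005, O 2.000, S 1.000
≈ 6:12:2:1 → C6H12O2S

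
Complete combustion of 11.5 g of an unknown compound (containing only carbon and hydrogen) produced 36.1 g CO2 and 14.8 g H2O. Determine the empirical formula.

mol C = 36.1 / 44.01 = 0.8203; mass C = 0.8203 × 12.01 = 9.851 g
mol H = 2 × (14.8 / 18.02) = 1.643; mass H = 1.643 × 1.008 = 1.656 g
Smallest is C at 0.8203 mol; normalising gives C 1.000, H 2.003
≈ 1:2 → CH2

CH2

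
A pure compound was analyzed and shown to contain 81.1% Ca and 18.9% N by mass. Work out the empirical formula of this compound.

Ca3N2

Assume 100 g: 81.1 g Ca, 18.9 g N.
Moles — Ca: 81.1 / 40.08 = 2.023 mol; N: 18.9 / 14.01 = 1.349 mol
Ratios (÷ 1.349): Ca 1.500, N 1.000
Scaling by 2: Ca 3.00, N 2.00 → Ca3N2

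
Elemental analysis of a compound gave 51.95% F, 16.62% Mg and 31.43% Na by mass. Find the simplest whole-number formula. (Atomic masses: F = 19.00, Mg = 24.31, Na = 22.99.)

Assume 100 g: 51.95 g F, 16.62 g Mg, 31.43 g Na.
Moles — F: 51.95 / 19.00 = 2.734 mol; Mg: 16.62 / 24.31 = 0.6837 mol; Na: 31.43 / 22.99 = 1.367 mol
Smallest is Mg at 0.6837 mol; normalising gives F 3.999, Mg 1.000, Na 2.000
Ratio ≈ 4:1:2, so the empirical formula is F4MgNa2

F4MgNa2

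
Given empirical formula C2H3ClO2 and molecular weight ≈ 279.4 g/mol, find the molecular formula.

C6H9Cl3O6

Empirical-formula mass = 94.49 g/mol
n = 279.4 / 94.49 = 2.96 ≈ 3
Molecular formula = (C2H3ClO2)3 = C6H9Cl3O6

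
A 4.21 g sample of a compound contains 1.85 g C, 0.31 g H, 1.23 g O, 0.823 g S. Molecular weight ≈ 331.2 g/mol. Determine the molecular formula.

C12H24O6S2

Moles — C: 1.85 / 12.01 = 0.154 mol; H: 0.31 / 1.008 = 0.3075 mol; O: 1.23 / 16.00 = 0.07687 mol; S: 0.823 / 32.07 = 0.02566 mol
Smallest is S at 0.02566 mol; normalising gives C 6.002, H 11.984, O 2.996, S 1.000
Ratio ≈ 6:12:3:1, so the empirical formula is C6H12O3S
Empirical-formula mass = 164.23 g/mol
n = 331.2 / 164.23 = 2.02 ≈ 2
Molecular formula = (C6H12O3S)×2 = C12H24O6S2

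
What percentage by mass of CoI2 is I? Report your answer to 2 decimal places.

81.16%

Molar mass = 1(58.93) + 2(126.90) = 312.730 g/mol
Mass of I per mole = 2 × 126.90 = 253.800 g
% I = 253.800 / 312.730 × 100 = 81.16%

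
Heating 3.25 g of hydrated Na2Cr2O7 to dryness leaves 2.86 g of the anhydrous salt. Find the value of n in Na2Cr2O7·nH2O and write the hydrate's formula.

Na2Cr2O7·2H2O

Mass of water lost = 3.25 − 2.86 = 0.39 g → 0.39 / 18.02 = 0.02164 mol H2O
Molar mass of Na2Cr2O7 = 261.98 g/mol → mol Na2Cr2O7 = 2.86 / 261.98 = 0.01092
n = 0.02164 / 0.01092 = 1.98 ≈ 2 → Na2Cr2O7·2H2O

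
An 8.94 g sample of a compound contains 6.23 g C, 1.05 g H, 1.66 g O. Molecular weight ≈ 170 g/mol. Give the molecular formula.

C10H20O2

n(C) = 6.23/12.01 = 0.5187, n(H) = 1.05/1.008 = 1.042, n(O) = 1.66/16.00 = 0.1037
Divide by the smallest (0.1037 mol O): C 5.000, H 10.040, O 1.000
Ratio ≈ 5:10:1, so the empirical formula is C5H10O
Empirical-formula mass = 86.13 g/mol
n = 170 / 86.13 = 1.97 ≈ 2
Molecular formula = (C5H10O)×2 = C10H20O2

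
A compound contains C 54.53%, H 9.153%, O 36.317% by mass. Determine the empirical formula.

Assume 100 g: 54.53 g C, 9.153 g H, 36.317 g O.
Moles — C: 54.53 / 12.01 = 4.54 mol; H: 9.153 / 1.008 = 9.08 mol; O: 36.317 / 16.00 = 2.27 mol
Divide by the smallest (2.27 mol O): C 2.000, H 4.000, O 1.000
≈ 2:4:1 → C2H4O

C2H4O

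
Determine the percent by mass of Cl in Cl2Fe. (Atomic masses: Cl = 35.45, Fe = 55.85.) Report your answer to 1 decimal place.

55.9%

Molar mass = 2(35.45) + 1(55.85) = 126.750 g/mol
Mass of Cl per mole = 2 × 35.45 = 70.900 g
% Cl = 70.900 / 126.750 × 100 = 55.9%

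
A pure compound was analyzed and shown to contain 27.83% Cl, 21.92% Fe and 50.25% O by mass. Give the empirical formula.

Assume 100 g: 27.83 g Cl, 21.92 g Fe, 50.25 g O.
Moles — Cl: 27.83 / 35.45 = 0.785 mol; Fe: 21.92 / 55.85 = 0.3925 mol; O: 50.25 / 16.00 = 3.141 mol
Divide by the smallest (0.3925 mol Fe): Cl 2.000, Fe 1.000, O 8.002
→ Cl2FeO8

Cl2FeO8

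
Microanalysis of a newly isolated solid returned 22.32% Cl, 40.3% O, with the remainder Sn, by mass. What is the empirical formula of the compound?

Cl2O8Sn

Assume 100 g: 22.32 g Cl, 40.3 g O, 37.38 g Sn.
Cl: 22.32 g ÷ 35.45 g/mol = 0.6296 mol
O: 40.3 g ÷ 16.00 g/mol = 2.519 mol
Sn: 37.38 g ÷ 118.71 g/mol = 0.3149 mol
Divide by the smallest (0.3149 mol Sn): Cl 2.000, O 7.999, Sn 1.000
≈ 2:8:1 → Cl2O8Sn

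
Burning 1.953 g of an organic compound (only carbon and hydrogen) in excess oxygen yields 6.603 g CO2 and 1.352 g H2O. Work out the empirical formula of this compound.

CH

mol C = 6.603 / 44.01 = 0.1500; mass C = 0.1500 × 12.01 = 1.802 g
mol H = 2 × (1.352 / 18.02) = 0.1501; mass H = 0.1501 × 1.008 = 0.1513 g
Ratios (÷ 0.15): C 1.000, H 1.000
→ CH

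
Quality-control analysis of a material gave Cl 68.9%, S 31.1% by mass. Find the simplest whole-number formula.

Assume 100 g: 68.9 g Cl, 31.1 g S.
Cl: 68.9 g ÷ 35.45 g/mol = 1.944 mol
S: 31.1 g ÷ 32.07 g/mol = 0.9698 mol
Divide by the smallest (0.9698 mol S): Cl 2.004, S 1.000
Ratio ≈ 2:1, so the empirical formula is Cl2S

Cl2S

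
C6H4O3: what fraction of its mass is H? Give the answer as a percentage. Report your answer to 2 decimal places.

3.25%

Molar mass = 6(12.01) + 4(1.008) + 3(16.00) = 124.092 g/mol
Mass of H per mole = 4 × 1.008 = 4.032 g
% H = 4.032 / 124.092 × 100 = 3.25%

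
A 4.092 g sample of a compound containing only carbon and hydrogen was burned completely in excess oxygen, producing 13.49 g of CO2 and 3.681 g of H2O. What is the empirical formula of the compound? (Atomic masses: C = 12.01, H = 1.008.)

mol C = 13.49 / 44.01 = 0.3065; mass C = 0.3065 × 12.01 = 3.681 g
mol H = 2 × (3.681 / 18.02) = 0.4085; mass H = 0.4085 × 1.008 = 0.4118 g
Ratios (÷ 0.3065): C 1.000, H 1.333
Scaling by 3: C 3.00, H 4.00 → C3H4

C3H4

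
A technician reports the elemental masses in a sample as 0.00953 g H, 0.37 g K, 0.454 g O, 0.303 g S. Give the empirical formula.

Moles — H: 0.00953 / 1.008 = 0.009454 mol; K: 0.37 / 39.10 = 0.009463 mol; O: 0.454 / 16.00 = 0.02838 mol; S: 0.303 / 32.07 = 0.009448 mol
Ratios (÷ 0.009448): H 1.001, K 1.002, O 3.003, S 1.000
Ratio ≈ 1:1:3:1, so the empirical formula is HKO3S

HKO3S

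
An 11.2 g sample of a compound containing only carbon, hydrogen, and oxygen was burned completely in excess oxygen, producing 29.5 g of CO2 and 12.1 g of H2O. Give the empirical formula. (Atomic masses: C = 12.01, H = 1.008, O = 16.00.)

mol C = 29.5 / 44.01 = 0.6703; mass C = 0.6703 × 12.01 = 8.050 g
mol H = 2 × (12.1 / 18.02) = 1.343; mass H = 1.343 × 1.008 = 1.354 g
mass O = 11.2 − (9.404) = 1.796 g → mol O = 0.1122
Smallest is O at 0.1122 mol; normalising gives C 5.972, H 11.964, O 1.000
Ratio ≈ 6:12:1, so the empirical formula is C6H12O

C6H12O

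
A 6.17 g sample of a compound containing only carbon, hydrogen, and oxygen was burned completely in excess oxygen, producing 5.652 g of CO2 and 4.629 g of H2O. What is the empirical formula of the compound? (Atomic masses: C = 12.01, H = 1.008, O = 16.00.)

mol C = 5.652 / 44.01 = 0.1284; mass C = 0.1284 × 12.01 = 1.542 g
mol H = 2 × (4.629 / 18.02) = 0.5138; mass H = 0.5138 × 1.008 = 0.5179 g
mass O = 6.17 − (2.060) = 4.110 g → mol O = 0.2569
Smallest is C at 0.1284 mol; normalising gives C 1.000, H 4.000, O 2.000
≈ 1:4:2 → CH4O2

CH4O2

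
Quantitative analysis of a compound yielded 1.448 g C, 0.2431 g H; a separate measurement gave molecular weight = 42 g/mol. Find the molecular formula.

C3H6

n(C) = 1.448/12.01 = 0.1206, n(H) = 0.2431/1.008 = 0.2412
Smallest is C at 0.1206 mol; normalising gives C 1.000, H 2.000
→ CH2
Empirical-formula mass = 14.03 g/mol
n = 42 / 14.03 = 2.99 ≈ 3
Molecular formula = (CH2)×3 = C3H6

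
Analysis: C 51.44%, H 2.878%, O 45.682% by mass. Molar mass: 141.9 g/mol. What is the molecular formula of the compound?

C6H4O4

Assume 100 g: 51.44 g C, 2.878 g H, 45.682 g O.
C: 51.44 g ÷ 12.01 g/mol = 4.283 mol
H: 2.878 g ÷ 1.008 g/mol = 2.855 mol
O: 45.682 g ÷ 16.00 g/mol = 2.855 mol
Ratios (÷ 2.855): C 1.500, H 1.000, O 1.000
×2: C 3.00, H 2.00, O 2.00 → C3H2O2
Empirical-formula mass = 70.05 g/mol
n = 141.9 / 70.05 = 2.03 ≈ 2
Molecular formula = (C3H2O2)×2 = C6H4O4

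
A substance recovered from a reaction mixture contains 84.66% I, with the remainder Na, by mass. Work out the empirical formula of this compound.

Assume 100 g: 84.66 g I, 15.34 g Na.
I: 84.66 g ÷ 126.90 g/mol = 0.6671 mol
Na: 15.34 g ÷ 22.99 g/mol = 0.6672 mol
Ratios (÷ 0.6671): I 1.000, Na 1.000
≈ 1:1 → INa

INa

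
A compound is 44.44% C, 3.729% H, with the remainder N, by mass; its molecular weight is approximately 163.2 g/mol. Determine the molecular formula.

Assume 100 g: 44.44 g C, 3.729 g H, 51.831 g N.
C: 44.44 g ÷ 12.01 g/mol = 3.7 mol
H: 3.729 g ÷ 1.008 g/mol = 3.699 mol
N: 51.831 g ÷ 14.01 g/mol = 3.7 mol
Ratios (÷ 3.699): C 1.000, H 1.000, N 1.000
→ CHN
Empirical-formula mass = 27.03 g/mol
n = 163.2 / 27.03 = 6.04 ≈ 6
Molecular formula = (CHN)×6 = C6H6N6

C6H6N6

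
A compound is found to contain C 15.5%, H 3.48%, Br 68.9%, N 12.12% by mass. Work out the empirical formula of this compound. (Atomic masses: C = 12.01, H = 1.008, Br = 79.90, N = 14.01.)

Assume 100 g: 15.5 g C, 3.48 g H, 68.9 g Br, 12.12 g N.
Moles — C: 15.5 / 12.01 = 1.291 mol; H: 3.48 / 1.008 = 3.452 mol; Br: 68.9 / 79.90 = 0.8623 mol; N: 12.12 / 14.01 = 0.8651 mol
Divide by the smallest (0.8623 mol Br): C 1.497, H 4.004, Br 1.000, N 1.003
×2: C 2.99, H 8.01, Br 2.00, N 2.01 → C3H8Br2N2

C3H8Br2N2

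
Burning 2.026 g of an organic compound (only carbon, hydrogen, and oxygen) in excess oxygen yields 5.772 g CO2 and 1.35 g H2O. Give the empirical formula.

C7H8O

mol C = 5.772 / 44.01 = 0.1312; mass C = 0.1312 × 12.01 = 1.575 g
mol H = 2 × (1.35 / 18.02) = 0.1498; mass H = 0.1498 × 1.008 = 0.1510 g
mass O = 2.026 − (1.726) = 0.2998 g → mol O = 0.01874
Smallest is O at 0.01874 mol; normalising gives C 6.999, H 7.996, O 1.000
≈ 7:8:1 → C7H8O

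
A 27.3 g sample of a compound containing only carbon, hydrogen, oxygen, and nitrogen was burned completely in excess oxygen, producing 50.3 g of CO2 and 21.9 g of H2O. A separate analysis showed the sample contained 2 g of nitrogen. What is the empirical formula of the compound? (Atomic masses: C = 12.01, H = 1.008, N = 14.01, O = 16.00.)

C8H17NO4

mol C = 50.3 / 44.01 = 1.143; mass C = 1.143 × 12.01 = 13.73 g
mol H = 2 × (21.9 / 18.02) = 2.431; mass H = 2.431 × 1.008 = 2.450 g
mol N = 2 / 14.01 = 0.1428
mass O = 27.3 − (18.18) = 9.123 g → mol O = 0.5702
Smallest is N at 0.1428 mol; normalising gives C 8.006, H 17.027, N 1.000, O 3.994
→ C8H17NO4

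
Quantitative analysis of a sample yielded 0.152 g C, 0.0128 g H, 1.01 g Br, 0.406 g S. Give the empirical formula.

CHBrS

Moles — C: 0.152 / 12.01 = 0.01266 mol; H: 0.0128 / 1.008 = 0.0127 mol; Br: 1.01 / 79.90 = 0.01264 mol; S: 0.406 / 32.07 = 0.01266 mol
Ratios (÷ 0.01264): C 1.001, H 1.005, Br 1.000, S 1.002
→ CHBrS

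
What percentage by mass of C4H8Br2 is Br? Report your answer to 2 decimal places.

Molar mass = 4(12.01) + 8(1.008) + 2(79.90) = 215.904 g/mol
Mass of Br per mole = 2 × 79.90 = 159.800 g
% Br = 159.800 / 215.904 × 100 = 74.01%

74.01%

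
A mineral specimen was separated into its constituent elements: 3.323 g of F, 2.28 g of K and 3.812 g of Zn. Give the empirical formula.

F3KZn

n(F) = 3.323/19.00 = 0.1749, n(K) = 2.28/39.10 = 0.05831, n(Zn) = 3.812/65.38 = 0.05831
Divide by the smallest (0.05831 mol Zn): F 3.000, K 1.000, Zn 1.000
→ F3KZn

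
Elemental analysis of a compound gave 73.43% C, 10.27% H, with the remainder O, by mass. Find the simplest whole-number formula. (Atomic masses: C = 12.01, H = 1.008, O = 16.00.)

C6H10O

Assume 100 g: 73.43 g C, 10.27 g H, 16.3 g O.
C: 73.43 g ÷ 12.01 g/mol = 6.114 mol
H: 10.27 g ÷ 1.008 g/mol = 10.19 mol
O: 16.3 g ÷ 16.00 g/mol = 1.019 mol
Divide by the smallest (1.019 mol O): C 6.002, H 10.001, O 1.000
→ C6H10O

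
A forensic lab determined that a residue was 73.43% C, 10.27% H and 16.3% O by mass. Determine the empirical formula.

C6H10O

Assume 100 g: 73.43 g C, 10.27 g H, 16.3 g O.
n(C) = 73.43/12.01 = 6.114, n(H) = 10.27/1.008 = 10.19, n(O) = 16.3/16.00 = 1.019
Ratios (÷ 1.019): C 6.002, H 10.001, O 1.000
≈ 6:10:1 → C6H10O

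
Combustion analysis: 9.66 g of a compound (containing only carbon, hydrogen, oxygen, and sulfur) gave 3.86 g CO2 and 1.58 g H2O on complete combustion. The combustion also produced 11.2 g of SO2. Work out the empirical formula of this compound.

mol C = 3.86 / 44.01 = 0.08771; mass C = 0.08771 × 12.01 = 1.053 g
mol H = 2 × (1.58 / 18.02) = 0.1754; mass H = 0.1754 × 1.008 = 0.1768 g
mol S = 11.2 / 64.07 = 0.1748; mass S = 5.606 g
mass O = 9.66 − (6.836) = 2.824 g → mol O = 0.1765
Smallest is C at 0.08771 mol; normalising gives C 1.000, H 1.999, O 2.012, S 1.993
Ratio ≈ 1:2:2:2, so the empirical formula is CH2O2S2

CH2O2S2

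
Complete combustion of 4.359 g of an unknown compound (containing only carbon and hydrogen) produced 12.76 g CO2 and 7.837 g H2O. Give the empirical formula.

mol C = 12.76 / 44.01 = 0.2899; mass C = 0.2899 × 12.01 = 3.482 g
mol H = 2 × (7.837 / 18.02) = 0.8698; mass H = 0.8698 × 1.008 = 0.8768 g
Divide by the smallest (0.2899 mol C): C 1.000, H 3.000
Ratio ≈ 1:3, so the empirical formula is CH3

CH3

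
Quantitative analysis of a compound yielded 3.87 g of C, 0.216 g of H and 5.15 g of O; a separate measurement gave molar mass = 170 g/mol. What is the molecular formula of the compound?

C: 3.87 g ÷ 12.01 g/mol = 0.3222 mol
H: 0.216 g ÷ 1.008 g/mol = 0.2143 mol
O: 5.15 g ÷ 16.00 g/mol = 0.3219 mol
Divide by the smallest (0.2143 mol H): C 1.504, H 1.000, O 1.502
×2: C 3.01, H 2.00, O 3.00 → C3H2O3
Empirical-formula mass = 86.05 g/mol
n = 170 / 86.05 = 1.98 ≈ 2
Molecular formula = (C3H2O3)×2 = C6H4O6

C6H4O6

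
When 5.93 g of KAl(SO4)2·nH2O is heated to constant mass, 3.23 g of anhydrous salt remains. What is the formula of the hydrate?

KAl(SO4)2·12H2O

Mass of water lost = 5.93 − 3.23 = 2.7 g → 2.7 / 18.02 = 0.1498 mol H2O
Molar mass of KAl(SO4)2 = 258.22 g/mol → mol KAl(SO4)2 = 3.23 / 258.22 = 0.01251
n = 0.1498 / 0.01251 = 11.98 ≈ 12 → KAl(SO4)2·12H2O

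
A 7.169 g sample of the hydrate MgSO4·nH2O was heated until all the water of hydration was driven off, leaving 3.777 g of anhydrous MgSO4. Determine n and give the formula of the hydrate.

Mass of water lost = 7.169 − 3.777 = 3.392 g → 3.392 / 18.02 = 0.1882 mol H2O
Molar mass of MgSO4 = 120.38 g/mol → mol MgSO4 = 3.777 / 120.38 = 0.03138
n = 0.1882 / 0.03138 = 6.00 ≈ 6 → MgSO4·6H2O

MgSO4·6H2O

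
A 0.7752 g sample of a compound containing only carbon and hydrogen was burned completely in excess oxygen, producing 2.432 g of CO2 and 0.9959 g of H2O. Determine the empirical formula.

mol C = 2.432 / 44.01 = 0.05526; mass C = 0.05526 × 12.01 = 0.6637 g
mol H = 2 × (0.9959 / 18.02) = 0.1105; mass H = 0.1105 × 1.008 = 0.1114 g
Ratios (÷ 0.05526): C 1.000, H 2.000
≈ 1:2 → CH2

CH2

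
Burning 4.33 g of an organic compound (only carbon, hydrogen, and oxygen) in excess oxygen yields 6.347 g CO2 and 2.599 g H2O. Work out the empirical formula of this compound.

CH2O

mol C = 6.347 / 44.01 = 0.1442; mass C = 0.1442 × 12.01 = 1.732 g
mol H = 2 × (2.599 / 18.02) = 0.2885; mass H = 0.2885 × 1.008 = 0.2908 g
mass O = 4.33 − (2.023) = 2.307 g → mol O = 0.1442
Divide by the smallest (0.1442 mol O): C 1.000, H 2.000, O 1.000
→ CH2O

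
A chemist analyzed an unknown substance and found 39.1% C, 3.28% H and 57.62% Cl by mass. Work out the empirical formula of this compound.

Assume 100 g: 39.1 g C, 3.28 g H, 57.62 g Cl.
C: 39.1 g ÷ 12.01 g/mol = 3.256 mol
H: 3.28 g ÷ 1.008 g/mol = 3.254 mol
Cl: 57.62 g ÷ 35.45 g/mol = 1.625 mol
Ratios (÷ 1.625): C 2.003, H 2.002, Cl 1.000
≈ 2:2:1 → C2H2Cl

C2H2Cl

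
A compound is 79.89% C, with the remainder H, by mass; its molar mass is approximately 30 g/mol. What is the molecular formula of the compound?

Assume 100 g: 79.89 g C, 20.11 g H.
C: 79.89 g ÷ 12.01 g/mol = 6.652 mol
H: 20.11 g ÷ 1.008 g/mol = 19.95 mol
Divide by the smallest (6.652 mol C): C 1.000, H 2.999
≈ 1:3 → CH3
Empirical-formula mass = 15.03 g/mol
n = 30 / 15.03 = 2.00 ≈ 2
Molecular formula = (CH3)×2 = C2H6

C2H6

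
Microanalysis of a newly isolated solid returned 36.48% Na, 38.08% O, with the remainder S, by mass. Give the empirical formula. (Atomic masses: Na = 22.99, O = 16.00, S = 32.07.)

Assume 100 g: 36.48 g Na, 38.08 g O, 25.44 g S.
Moles — Na: 36.48 / 22.99 = 1.587 mol; O: 38.08 / 16.00 = 2.38 mol; S: 25.44 / 32.07 = 0.7933 mol
Ratios (÷ 0.7933): Na 2.000, O 3.000, S 1.000
→ Na2O3S

Na2O3S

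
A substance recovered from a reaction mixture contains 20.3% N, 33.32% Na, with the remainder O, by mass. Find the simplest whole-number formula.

Assume 100 g: 20.3 g N, 33.32 g Na, 46.38 g O.
Moles — N: 20.3 / 14.01 = 1.449 mol; Na: 33.32 / 22.99 = 1.449 mol; O: 46.38 / 16.00 = 2.899 mol
Divide by the smallest (1.449 mol N): N 1.000, Na 1.000, O 2.001
Ratio ≈ 1:1:2, so the empirical formula is NNaO2

NNaO2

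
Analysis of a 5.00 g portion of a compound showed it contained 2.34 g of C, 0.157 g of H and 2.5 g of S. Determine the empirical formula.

C5H4S2

C: 2.34 g ÷ 12.01 g/mol = 0.1948 mol
H: 0.157 g ÷ 1.008 g/mol = 0.1558 mol
S: 2.5 g ÷ 32.07 g/mol = 0.07795 mol
Smallest is S at 0.07795 mol; normalising gives C 2.499, H 1.998, S 1.000
Scaling by 2: C 5.00, H 4.00, S 2.00 → C5H4S2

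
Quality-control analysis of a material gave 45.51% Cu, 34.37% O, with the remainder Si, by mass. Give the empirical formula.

CuO3Si

Assume 100 g: 45.51 g Cu, 34.37 g O, 20.12 g Si.
n(Cu) = 45.51/63.55 = 0.7161, n(O) = 34.37/16.00 = 2.148, n(Si) = 20.12/28.09 = 0.7163
Divide by the smallest (0.7161 mol Cu): Cu 1.000, O 3.000, Si 1.000
→ CuO3Si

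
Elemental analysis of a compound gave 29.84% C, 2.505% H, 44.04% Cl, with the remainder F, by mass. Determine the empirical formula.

Assume 100 g: 29.84 g C, 2.505 g H, 44.04 g Cl, 23.615 g F.
Moles — C: 29.84 / 12.01 = 2.485 mol; H: 2.505 / 1.008 = 2.485 mol; Cl: 44.04 / 35.45 = 1.242 mol; F: 23.615 / 19.00 = 1.243 mol
Divide by the smallest (1.242 mol Cl): C 2.000, H 2.000, Cl 1.000, F 1.000
Ratio ≈ 2:2:1:1, so the empirical formula is C2H2ClF

C2H2ClF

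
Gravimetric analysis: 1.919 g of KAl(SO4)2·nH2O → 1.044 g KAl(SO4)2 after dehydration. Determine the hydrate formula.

Mass of water lost = 1.919 − 1.044 = 0.875 g → 0.875 / 18.02 = 0.04856 mol H2O
Molar mass of KAl(SO4)2 = 258.22 g/mol → mol KAl(SO4)2 = 1.044 / 258.22 = 0.004043
n = 0.04856 / 0.004043 = 12.01 ≈ 12 → KAl(SO4)2·12H2O

KAl(SO4)2·12H2O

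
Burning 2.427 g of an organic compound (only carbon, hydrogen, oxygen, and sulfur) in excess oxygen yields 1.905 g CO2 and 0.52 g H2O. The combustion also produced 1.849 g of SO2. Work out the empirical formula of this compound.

C3H4O4S2

mol C = 1.905 / 44.01 = 0.04329; mass C = 0.04329 × 12.01 = 0.5199 g
mol H = 2 × (0.52 / 18.02) = 0.05771; mass H = 0.05771 × 1.008 = 0.05818 g
mol S = 1.849 / 64.07 = 0.02886; mass S = 0.9255 g
mass O = 2.427 − (1.504) = 0.9235 g → mol O = 0.05772
Divide by the smallest (0.02886 mol S): C 1.500, H 2.000, O 2.000, S 1.000
×2: C 3.00, H 4.00, O 4.00, S 2.00 → C3H4O4S2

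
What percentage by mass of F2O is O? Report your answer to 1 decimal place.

29.6%

Molar mass = 2(19.00) + 1(16.00) = 54.000 g/mol
Mass of O per mole = 1 × 16.00 = 16.000 g
% O = 16.000 / 54.000 × 100 = 29.6%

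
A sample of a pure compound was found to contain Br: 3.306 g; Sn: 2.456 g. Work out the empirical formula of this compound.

Moles — Br: 3.306 / 79.90 = 0.04138 mol; Sn: 2.456 / 118.71 = 0.02069 mol
Divide by the smallest (0.02069 mol Sn): Br 2.000, Sn 1.000
→ Br2Sn

Br2Sn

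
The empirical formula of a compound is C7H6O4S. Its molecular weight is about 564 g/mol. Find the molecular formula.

C21H18O12S3

Empirical-formula mass = 186.19 g/mol
n = 564 / 186.19 = 3.03 ≈ 3
Molecular formula = (C7H6O4S)3 = C21H18O12S3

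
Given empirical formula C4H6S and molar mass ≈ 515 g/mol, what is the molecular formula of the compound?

Empirical-formula mass = 86.16 g/mol
n = 515 / 86.16 = 5.98 ≈ 6
Molecular formula = (C4H6S)6 = C24H36S6

C24H36S6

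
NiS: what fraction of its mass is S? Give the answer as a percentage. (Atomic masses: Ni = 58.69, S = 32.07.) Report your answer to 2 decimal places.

Molar mass = 1(58.69) + 1(32.07) = 90.760 g/mol
Mass of S per mole = 1 × 32.07 = 32.070 g
% S = 32.070 / 90.760 × 100 = 35.33%

35.33%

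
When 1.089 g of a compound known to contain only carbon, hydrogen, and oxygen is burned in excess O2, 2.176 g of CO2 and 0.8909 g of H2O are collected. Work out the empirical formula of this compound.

mol C = 2.176 / 44.01 = 0.04944; mass C = 0.04944 × 12.01 = 0.5938 g
mol H = 2 × (0.8909 / 18.02) = 0.09888; mass H = 0.09888 × 1.008 = 0.09967 g
mass O = 1.089 − (0.6935) = 0.3955 g → mol O = 0.02472
Divide by the smallest (0.02472 mol O): C 2.000, H 4.000, O 1.000
→ C2H4O

C2H4O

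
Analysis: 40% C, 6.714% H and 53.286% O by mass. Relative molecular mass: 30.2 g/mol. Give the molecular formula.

CH2O

Assume 100 g: 40 g C, 6.714 g H, 53.286 g O.
C: 40 g ÷ 12.01 g/mol = 3.331 mol
H: 6.714 g ÷ 1.008 g/mol = 6.661 mol
O: 53.286 g ÷ 16.00 g/mol = 3.33 mol
Divide by the smallest (3.33 mol O): C 1.000, H 2.000, O 1.000
Ratio ≈ 1:2:1, so the empirical formula is CH2O
Empirical-formula mass = 30.03 g/mol
n = 30.2 / 30.03 = 1.01 ≈ 1
Molecular formula = empirical formula = CH2O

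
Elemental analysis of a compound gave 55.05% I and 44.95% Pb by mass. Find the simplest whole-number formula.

I2Pb

Assume 100 g: 55.05 g I, 44.95 g Pb.
I: 55.05 g ÷ 126.90 g/mol = 0.4338 mol
Pb: 44.95 g ÷ 207.2 g/mol = 0.2169 mol
Smallest is Pb at 0.2169 mol; normalising gives I 2.000, Pb 1.000
≈ 2:1 → I2Pb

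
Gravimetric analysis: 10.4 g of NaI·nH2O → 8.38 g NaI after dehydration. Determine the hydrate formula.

NaI·2H2O

Mass of water lost = 10.4 − 8.38 = 2.02 g → 2.02 / 18.02 = 0.1121 mol H2O
Molar mass of NaI = 149.89 g/mol → mol NaI = 8.38 / 149.89 = 0.05591
n = 0.1121 / 0.05591 = 2.01 ≈ 2 → NaI·2H2O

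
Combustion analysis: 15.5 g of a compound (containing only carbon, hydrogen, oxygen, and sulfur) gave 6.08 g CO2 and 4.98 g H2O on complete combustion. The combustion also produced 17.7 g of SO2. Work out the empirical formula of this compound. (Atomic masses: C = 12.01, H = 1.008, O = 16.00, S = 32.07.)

CH4O2S2

mol C = 6.08 / 44.01 = 0.1382; mass C = 0.1382 × 12.01 = 1.659 g
mol H = 2 × (4.98 / 18.02) = 0.5527; mass H = 0.5527 × 1.008 = 0.5571 g
mol S = 17.7 / 64.07 = 0.2763; mass S = 8.860 g
mass O = 15.5 − (11.08) = 4.424 g → mol O = 0.2765
Divide by the smallest (0.1382 mol C): C 1.000, H 4.001, O 2.001, S 2.000
→ CH4O2S2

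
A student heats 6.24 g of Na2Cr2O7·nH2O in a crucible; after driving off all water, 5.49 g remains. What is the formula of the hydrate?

Mass of water lost = 6.24 − 5.49 = 0.75 g → 0.75 / 18.02 = 0.04162 mol H2O
Molar mass of Na2Cr2O7 = 261.98 g/mol → mol Na2Cr2O7 = 5.49 / 261.98 = 0.02096
n = 0.04162 / 0.02096 = 1.99 ≈ 2 → Na2Cr2O7·2H2O

Na2Cr2O7·2H2O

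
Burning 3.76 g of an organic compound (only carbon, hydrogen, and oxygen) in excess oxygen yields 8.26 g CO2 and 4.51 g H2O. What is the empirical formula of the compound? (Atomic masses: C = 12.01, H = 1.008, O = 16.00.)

mol C = 8.26 / 44.01 = 0.1877; mass C = 0.1877 × 12.01 = 2.254 g
mol H = 2 × (4.51 / 18.02) = 0.5006; mass H = 0.5006 × 1.008 = 0.5046 g
mass O = 3.76 − (2.759) = 1.001 g → mol O = 0.06258
Divide by the smallest (0.06258 mol O): C 2.999, H 7.998, O 1.000
→ C3H8O

C3H8O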